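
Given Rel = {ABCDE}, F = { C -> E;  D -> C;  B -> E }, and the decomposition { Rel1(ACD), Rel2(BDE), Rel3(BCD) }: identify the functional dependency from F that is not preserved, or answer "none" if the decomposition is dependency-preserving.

C -> E

Check C → E: no single fragment contains all of {CE}, and the restricted closure of {C} across the fragments never reaches {E}.
D → C is preserved.
B → E is preserved.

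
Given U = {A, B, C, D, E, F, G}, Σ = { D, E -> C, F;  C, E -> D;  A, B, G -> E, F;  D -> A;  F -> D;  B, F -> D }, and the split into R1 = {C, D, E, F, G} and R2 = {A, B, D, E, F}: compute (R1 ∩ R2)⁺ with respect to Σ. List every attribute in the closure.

R1 ∩ R2 = {D, E, F}.
D, E → C, F applies, adding C
D → A applies, adding A
Closure: {A, C, D, E, F}.

A, C, D, E, F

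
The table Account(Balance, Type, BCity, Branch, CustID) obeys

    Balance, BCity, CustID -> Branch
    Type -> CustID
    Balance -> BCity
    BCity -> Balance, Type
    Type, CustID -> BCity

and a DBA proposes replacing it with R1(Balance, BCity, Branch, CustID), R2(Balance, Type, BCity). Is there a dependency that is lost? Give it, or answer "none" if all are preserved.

Balance, BCity, CustID → Branch lies within R1.
Type → CustID: restricted closure across fragments reaches CustID.
Balance → BCity lies within R1.
BCity → Balance, Type lies within R2.
Type, CustID → BCity: restricted closure across fragments reaches BCity.
Every dependency is enforceable on the fragments, so the decomposition is dependency-preserving.

none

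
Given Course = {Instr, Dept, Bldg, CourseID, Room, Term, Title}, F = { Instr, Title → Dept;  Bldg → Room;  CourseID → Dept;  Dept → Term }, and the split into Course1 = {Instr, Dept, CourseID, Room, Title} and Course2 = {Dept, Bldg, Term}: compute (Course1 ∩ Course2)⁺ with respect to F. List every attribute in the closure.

Course1 ∩ Course2 = {Dept}.
Dept → Term applies, adding Term
Closure: {Dept, Term}.

Dept, Term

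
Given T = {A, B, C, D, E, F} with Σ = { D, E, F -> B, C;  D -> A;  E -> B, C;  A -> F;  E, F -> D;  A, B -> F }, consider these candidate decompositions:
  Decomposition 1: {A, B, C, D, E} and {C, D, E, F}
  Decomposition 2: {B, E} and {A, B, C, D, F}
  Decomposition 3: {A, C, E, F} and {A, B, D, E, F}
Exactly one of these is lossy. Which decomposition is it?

Decomposition 1: common = {C, D, E}, closure = {A, B, C, D, E, F} → lossless.
Decomposition 2: common = {B}, closure = {B} → lossy.
Decomposition 3: common = {A, E, F}, closure = {A, B, C, D, E, F} → lossless.

Decomposition 2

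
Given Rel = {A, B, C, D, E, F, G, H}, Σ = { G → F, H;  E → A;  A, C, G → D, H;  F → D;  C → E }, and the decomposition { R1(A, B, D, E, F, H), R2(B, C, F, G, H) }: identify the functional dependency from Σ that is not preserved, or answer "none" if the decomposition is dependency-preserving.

Check C → E: no single fragment contains all of {C, E}, and the restricted closure of {C} across the fragments never reaches {E}.
G → F, H is preserved.
E → A is preserved.
A, C, G → D, H is preserved.
F → D is preserved.

C → E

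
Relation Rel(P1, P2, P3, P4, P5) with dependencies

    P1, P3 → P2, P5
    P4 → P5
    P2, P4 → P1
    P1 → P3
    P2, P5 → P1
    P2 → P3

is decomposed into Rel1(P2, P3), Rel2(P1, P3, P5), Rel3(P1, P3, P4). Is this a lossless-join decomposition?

No

Chase test. Columns are P1, P2, P3, P4, P5; row i has aⱼ where attribute j ∈ Reli, else bᵢⱼ.
Initial tableau (one row per fragment):
  row 1: b11 a2 a3 b14 b15
  row 2: a1 b22 a3 b24 a5
  row 3: a1 b32 a3 a4 b35
Rows 2 and 3 agree on P1, P3; apply P1, P3→P2, P5 and equate their P2, P5 entries.
No row becomes fully distinguished — the join is lossy.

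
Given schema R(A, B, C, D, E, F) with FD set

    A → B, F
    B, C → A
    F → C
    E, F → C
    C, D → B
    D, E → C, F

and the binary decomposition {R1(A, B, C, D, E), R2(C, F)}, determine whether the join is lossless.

No

Common attributes: R1 ∩ R2 = {C}.
No dependency enlarges {C}, so (C)⁺ = {C}.
The closure contains neither all of R1 = {A, B, C, D, E} nor all of R2 = {C, F}, so the common attributes are not a superkey of either fragment. The join is lossy.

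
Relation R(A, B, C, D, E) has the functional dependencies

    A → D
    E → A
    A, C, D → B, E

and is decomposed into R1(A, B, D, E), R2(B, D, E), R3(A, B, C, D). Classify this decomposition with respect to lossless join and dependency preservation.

lossy and not dependency-preserving

Lossless test (chase): Rows 1 and 2 agree on E; apply E→A and equate their A entries. No row becomes fully distinguished — the join is lossy.
Dependency preservation: the restricted closure of {A, C, D} across the fragments never reaches {B, E}, so A, C, D → B, E cannot be enforced without a join — not preserved.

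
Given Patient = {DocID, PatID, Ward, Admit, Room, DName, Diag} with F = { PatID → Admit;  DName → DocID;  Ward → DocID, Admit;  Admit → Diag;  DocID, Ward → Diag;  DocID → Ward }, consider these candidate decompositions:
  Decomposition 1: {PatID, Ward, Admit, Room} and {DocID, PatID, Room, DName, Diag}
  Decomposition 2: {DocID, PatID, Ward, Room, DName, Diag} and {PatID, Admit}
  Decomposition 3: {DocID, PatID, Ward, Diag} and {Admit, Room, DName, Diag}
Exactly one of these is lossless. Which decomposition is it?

Decomposition 2

Decomposition 1: common = {PatID, Room}, closure = {PatID, Admit, Room, Diag} → lossy.
Decomposition 2: common = {PatID}, closure = {PatID, Admit, Diag} → lossless.
Decomposition 3: common = {Diag}, closure = {Diag} → lossy.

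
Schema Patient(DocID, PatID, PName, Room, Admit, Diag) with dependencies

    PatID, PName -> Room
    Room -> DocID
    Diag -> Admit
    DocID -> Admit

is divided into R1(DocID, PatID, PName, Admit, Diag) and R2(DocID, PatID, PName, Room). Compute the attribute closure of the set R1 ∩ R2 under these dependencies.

R1 ∩ R2 = {DocID, PatID, PName}.
PatID, PName → Room applies, adding Room
DocID → Admit applies, adding Admit
Closure: {DocID, PatID, PName, Room, Admit}.

DocID, PatID, PName, Room, Admit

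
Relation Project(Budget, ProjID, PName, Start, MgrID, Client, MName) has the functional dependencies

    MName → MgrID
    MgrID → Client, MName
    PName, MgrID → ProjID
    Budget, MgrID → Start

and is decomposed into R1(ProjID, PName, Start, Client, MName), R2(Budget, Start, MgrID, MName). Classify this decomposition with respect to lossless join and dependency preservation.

Lossless test: (Start, MName)⁺ = {Start, MgrID, Client, MName}, which is a superkey of neither fragment — lossy.
Dependency preservation: MgrID → Client, MName; PName, MgrID → ProjID are not contained in any single fragment, but the restricted closure of each left-hand side across the fragments still reaches the right-hand side; the remaining FDs each lie inside some fragment. All dependencies are preserved.

lossy but dependency-preserving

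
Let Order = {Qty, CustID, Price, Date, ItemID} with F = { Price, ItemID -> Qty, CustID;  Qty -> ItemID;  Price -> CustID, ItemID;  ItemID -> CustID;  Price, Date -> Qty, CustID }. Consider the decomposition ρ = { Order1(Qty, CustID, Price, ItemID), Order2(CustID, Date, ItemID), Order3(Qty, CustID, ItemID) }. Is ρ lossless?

Chase test. Columns are Qty, CustID, Price, Date, ItemID; row i has aⱼ where attribute j ∈ Orderi, else bᵢⱼ.
Initial tableau (one row per fragment):
  row 1: a1 a2 a3 b14 a5
  row 2: b21 a2 b23 a4 a5
  row 3: a1 a2 b33 b34 a5
No row becomes fully distinguished — the join is lossy.

No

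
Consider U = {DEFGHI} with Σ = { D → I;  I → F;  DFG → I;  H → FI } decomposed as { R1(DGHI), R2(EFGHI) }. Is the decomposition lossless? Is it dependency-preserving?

Lossless test: (GHI)⁺ = {FGHI}, which is a superkey of neither fragment — lossy.
Dependency preservation: DFG → I is not contained in any single fragment, but the restricted closure of its left-hand side across the fragments still reaches the right-hand side; the remaining FDs each lie inside some fragment. All dependencies are preserved.

lossy but dependency-preserving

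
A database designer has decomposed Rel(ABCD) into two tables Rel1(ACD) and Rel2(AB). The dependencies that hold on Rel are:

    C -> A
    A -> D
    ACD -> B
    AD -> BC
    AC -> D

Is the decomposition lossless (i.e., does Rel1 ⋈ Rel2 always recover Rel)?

Common attributes: Rel1 ∩ Rel2 = {A}.
Closure of {A}: A → D applies, adding D; AD → BC applies, adding BC. So (A)⁺ = {ABCD}.
This closure contains every attribute of Rel1, so Rel1 ∩ Rel2 → Rel1. The join is lossless.

Yes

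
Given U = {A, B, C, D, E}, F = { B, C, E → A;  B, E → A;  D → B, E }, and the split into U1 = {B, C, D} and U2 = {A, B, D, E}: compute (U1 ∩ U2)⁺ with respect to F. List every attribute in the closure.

A, B, D, E

U1 ∩ U2 = {B, D}.
D → B, E applies, adding E
B, E → A applies, adding A
Closure: {A, B, D, E}.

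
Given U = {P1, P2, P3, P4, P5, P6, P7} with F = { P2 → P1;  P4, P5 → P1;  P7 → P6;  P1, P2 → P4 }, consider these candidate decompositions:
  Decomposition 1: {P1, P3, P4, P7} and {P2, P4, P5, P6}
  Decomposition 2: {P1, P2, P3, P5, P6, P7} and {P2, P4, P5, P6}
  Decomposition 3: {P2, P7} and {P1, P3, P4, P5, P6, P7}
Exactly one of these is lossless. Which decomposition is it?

Decomposition 1: common = {P4}, closure = {P4} → lossy.
Decomposition 2: common = {P2, P5, P6}, closure = {P1, P2, P4, P5, P6} → lossless.
Decomposition 3: common = {P7}, closure = {P6, P7} → lossy.

Decomposition 2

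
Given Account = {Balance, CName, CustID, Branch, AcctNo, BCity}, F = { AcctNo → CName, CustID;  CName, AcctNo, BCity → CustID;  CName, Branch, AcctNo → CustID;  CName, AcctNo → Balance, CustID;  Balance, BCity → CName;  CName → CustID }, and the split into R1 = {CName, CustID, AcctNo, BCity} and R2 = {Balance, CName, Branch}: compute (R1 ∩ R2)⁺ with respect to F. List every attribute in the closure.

CName, CustID

R1 ∩ R2 = {CName}.
CName → CustID applies, adding CustID
Closure: {CName, CustID}.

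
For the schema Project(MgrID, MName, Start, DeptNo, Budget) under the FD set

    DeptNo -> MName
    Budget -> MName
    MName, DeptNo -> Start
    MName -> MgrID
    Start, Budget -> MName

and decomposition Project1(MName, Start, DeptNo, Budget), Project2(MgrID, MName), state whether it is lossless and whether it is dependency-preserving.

Lossless test: (MName)⁺ = {MgrID, MName}, which contains all of one fragment — lossless.
Dependency preservation: every FD's attributes lie within a single fragment, so each can be enforced locally — preserved.

lossless and dependency-preserving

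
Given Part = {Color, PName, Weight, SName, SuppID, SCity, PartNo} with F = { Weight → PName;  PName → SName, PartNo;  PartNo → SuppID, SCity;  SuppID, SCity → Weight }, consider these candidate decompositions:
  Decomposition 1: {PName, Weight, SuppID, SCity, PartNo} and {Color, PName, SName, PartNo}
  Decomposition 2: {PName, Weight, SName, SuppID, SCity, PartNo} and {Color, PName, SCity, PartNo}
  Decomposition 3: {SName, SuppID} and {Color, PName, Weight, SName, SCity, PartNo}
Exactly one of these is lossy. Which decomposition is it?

Decomposition 3

Decomposition 1: common = {PName, PartNo}, closure = {PName, Weight, SName, SuppID, SCity, PartNo} → lossless.
Decomposition 2: common = {PName, SCity, PartNo}, closure = {PName, Weight, SName, SuppID, SCity, PartNo} → lossless.
Decomposition 3: common = {SName}, closure = {SName} → lossy.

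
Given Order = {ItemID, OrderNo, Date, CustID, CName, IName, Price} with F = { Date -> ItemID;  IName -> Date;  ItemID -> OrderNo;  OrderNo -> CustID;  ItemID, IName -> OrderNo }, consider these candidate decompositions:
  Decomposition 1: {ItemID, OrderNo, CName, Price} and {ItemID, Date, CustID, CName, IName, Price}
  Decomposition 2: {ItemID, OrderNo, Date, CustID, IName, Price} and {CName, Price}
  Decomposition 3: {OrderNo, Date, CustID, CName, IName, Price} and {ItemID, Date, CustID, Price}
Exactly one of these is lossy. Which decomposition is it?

Decomposition 1: common = {ItemID, CName, Price}, closure = {ItemID, OrderNo, CustID, CName, Price} → lossless.
Decomposition 2: common = {Price}, closure = {Price} → lossy.
Decomposition 3: common = {Date, CustID, Price}, closure = {ItemID, OrderNo, Date, CustID, Price} → lossless.

Decomposition 2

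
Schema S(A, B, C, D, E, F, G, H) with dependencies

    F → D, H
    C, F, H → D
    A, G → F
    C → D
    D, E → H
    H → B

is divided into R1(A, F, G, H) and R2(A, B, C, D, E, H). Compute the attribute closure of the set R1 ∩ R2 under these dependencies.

A, B, H

R1 ∩ R2 = {A, H}.
H → B applies, adding B
Closure: {A, B, H}.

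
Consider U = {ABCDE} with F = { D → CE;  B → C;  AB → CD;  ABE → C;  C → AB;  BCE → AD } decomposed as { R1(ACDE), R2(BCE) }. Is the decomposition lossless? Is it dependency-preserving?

Lossless test: (CE)⁺ = {ABCDE}, which contains all of one fragment — lossless.
Dependency preservation: AB → CD; ABE → C; C → AB; BCE → AD are not contained in any single fragment, but the restricted closure of each left-hand side across the fragments still reaches the right-hand side; the remaining FDs each lie inside some fragment. All dependencies are preserved.

lossless and dependency-preserving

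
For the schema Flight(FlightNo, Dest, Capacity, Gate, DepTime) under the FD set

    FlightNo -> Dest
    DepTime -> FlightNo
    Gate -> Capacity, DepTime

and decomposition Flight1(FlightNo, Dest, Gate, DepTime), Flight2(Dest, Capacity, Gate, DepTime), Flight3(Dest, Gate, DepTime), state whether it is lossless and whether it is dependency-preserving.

lossless and dependency-preserving

Lossless test (chase): Rows 1 and 2 agree on DepTime; apply DepTime→FlightNo and equate their FlightNo entries. Rows 1 and 3 agree on DepTime; apply DepTime→FlightNo and equate their FlightNo entries. Rows 1 and 2 agree on Gate; apply Gate→Capacity, DepTime and equate their Capacity, DepTime entries. Rows 1 and 3 agree on Gate; apply Gate→Capacity, DepTime and equate their Capacity, DepTime entries. Row 1 is now all distinguished symbols — the join is lossless.
Dependency preservation: every FD's attributes lie within a single fragment, so each can be enforced locally — preserved.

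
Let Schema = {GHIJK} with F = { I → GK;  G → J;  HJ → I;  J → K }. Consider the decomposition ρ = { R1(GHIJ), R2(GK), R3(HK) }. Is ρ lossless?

Chase test. Columns are GHIJK; row i has aⱼ where attribute j ∈ Ri, else bᵢⱼ.
Initial tableau (one row per fragment):
  row 1: a1 a2 a3 a4 b15
  row 2: a1 b22 b23 b24 a5
  row 3: b31 a2 b33 b34 a5
Rows 1 and 2 agree on G; apply G→J and equate their J entries.
Rows 1 and 2 agree on J; apply J→K and equate their K entries.
Row 1 is now all distinguished symbols — the join is lossless.

Yes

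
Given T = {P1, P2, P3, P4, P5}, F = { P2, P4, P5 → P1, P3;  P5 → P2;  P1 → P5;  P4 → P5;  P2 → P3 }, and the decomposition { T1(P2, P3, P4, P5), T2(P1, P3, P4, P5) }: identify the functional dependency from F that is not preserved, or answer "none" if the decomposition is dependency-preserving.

none

P2, P4, P5 → P1, P3: restricted closure across fragments reaches P1, P3.
P5 → P2 lies within T1.
P1 → P5 lies within T2.
P4 → P5 lies within T1.
P2 → P3 lies within T1.
Every dependency is enforceable on the fragments, so the decomposition is dependency-preserving.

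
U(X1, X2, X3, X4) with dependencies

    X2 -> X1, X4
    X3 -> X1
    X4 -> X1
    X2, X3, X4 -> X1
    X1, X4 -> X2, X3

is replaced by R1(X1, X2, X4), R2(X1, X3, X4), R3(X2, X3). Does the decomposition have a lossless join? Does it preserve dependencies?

Lossless test (chase): Rows 1 and 3 agree on X2; apply X2→X1, X4 and equate their X1, X4 entries. Rows 1 and 2 agree on X1, X4; apply X1, X4→X2, X3 and equate their X2, X3 entries. Row 1 is now all distinguished symbols — the join is lossless.
Dependency preservation: X2, X3, X4 → X1; X1, X4 → X2, X3 are not contained in any single fragment, but the restricted closure of each left-hand side across the fragments still reaches the right-hand side; the remaining FDs each lie inside some fragment. All dependencies are preserved.

lossless and dependency-preserving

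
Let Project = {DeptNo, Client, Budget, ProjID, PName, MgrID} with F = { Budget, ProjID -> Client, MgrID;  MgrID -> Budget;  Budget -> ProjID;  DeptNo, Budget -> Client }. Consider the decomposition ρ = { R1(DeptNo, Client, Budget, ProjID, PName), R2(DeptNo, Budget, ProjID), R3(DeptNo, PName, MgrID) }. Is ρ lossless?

No

Chase test. Columns are DeptNo, Client, Budget, ProjID, PName, MgrID; row i has aⱼ where attribute j ∈ Ri, else bᵢⱼ.
Initial tableau (one row per fragment):
  row 1: a1 a2 a3 a4 a5 b16
  row 2: a1 b22 a3 a4 b25 b26
  row 3: a1 b32 b33 b34 a5 a6
Rows 1 and 2 agree on Budget, ProjID; apply Budget, ProjID→Client, MgrID and equate their Client, MgrID entries.
No row becomes fully distinguished — the join is lossy.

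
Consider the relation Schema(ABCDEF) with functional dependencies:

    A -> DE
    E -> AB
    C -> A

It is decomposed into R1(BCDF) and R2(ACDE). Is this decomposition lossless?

Common attributes: R1 ∩ R2 = {CD}.
Closure of {CD}: C → A applies, adding A; A → DE applies, adding E; E → AB applies, adding B. So (CD)⁺ = {ABCDE}.
This closure contains every attribute of R2, so R1 ∩ R2 → R2. The join is lossless.

Yes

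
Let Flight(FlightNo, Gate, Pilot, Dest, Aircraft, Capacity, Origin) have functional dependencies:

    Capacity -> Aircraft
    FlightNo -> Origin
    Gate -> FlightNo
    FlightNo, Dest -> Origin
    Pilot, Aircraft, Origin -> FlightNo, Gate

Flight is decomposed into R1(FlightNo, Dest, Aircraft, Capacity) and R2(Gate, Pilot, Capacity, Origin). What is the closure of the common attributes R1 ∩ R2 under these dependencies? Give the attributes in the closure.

Aircraft, Capacity

R1 ∩ R2 = {Capacity}.
Capacity → Aircraft applies, adding Aircraft
Closure: {Aircraft, Capacity}.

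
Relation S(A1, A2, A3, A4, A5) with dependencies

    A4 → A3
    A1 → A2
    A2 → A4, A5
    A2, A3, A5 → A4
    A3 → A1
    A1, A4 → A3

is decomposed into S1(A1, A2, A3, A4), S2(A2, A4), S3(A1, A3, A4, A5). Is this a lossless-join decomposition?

Chase test. Columns are A1, A2, A3, A4, A5; row i has aⱼ where attribute j ∈ Si, else bᵢⱼ.
Initial tableau (one row per fragment):
  row 1: a1 a2 a3 a4 b15
  row 2: b21 a2 b23 a4 b25
  row 3: a1 b32 a3 a4 a5
Rows 1 and 2 agree on A4; apply A4→A3 and equate their A3 entries.
Rows 1 and 3 agree on A1; apply A1→A2 and equate their A2 entries.
Rows 1 and 2 agree on A2; apply A2→A4, A5 and equate their A4, A5 entries.
Rows 1 and 3 agree on A2; apply A2→A4, A5 and equate their A4, A5 entries.
Rows 1 and 2 agree on A3; apply A3→A1 and equate their A1 entries.
Row 1 is now all distinguished symbols — the join is lossless.

Yes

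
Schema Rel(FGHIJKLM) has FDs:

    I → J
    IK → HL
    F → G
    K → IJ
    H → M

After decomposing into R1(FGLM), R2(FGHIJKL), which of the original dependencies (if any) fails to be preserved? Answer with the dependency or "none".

H → M

Check H → M: no single fragment contains all of {HM}, and the restricted closure of {H} across the fragments never reaches {M}.
I → J is preserved.
IK → HL is preserved.
F → G is preserved.
K → IJ is preserved.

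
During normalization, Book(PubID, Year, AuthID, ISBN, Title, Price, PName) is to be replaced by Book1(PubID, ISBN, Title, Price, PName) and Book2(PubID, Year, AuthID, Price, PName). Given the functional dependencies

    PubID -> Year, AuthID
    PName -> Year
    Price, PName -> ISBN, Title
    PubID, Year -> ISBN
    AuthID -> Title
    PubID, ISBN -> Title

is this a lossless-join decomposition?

Common attributes: Book1 ∩ Book2 = {PubID, Price, PName}.
Closure of {PubID, Price, PName}: PubID → Year, AuthID applies, adding Year, AuthID; Price, PName → ISBN, Title applies, adding ISBN, Title. So (PubID, Price, PName)⁺ = {PubID, Year, AuthID, ISBN, Title, Price, PName}.
This closure contains every attribute of Book1, so Book1 ∩ Book2 → Book1. The join is lossless.

Yes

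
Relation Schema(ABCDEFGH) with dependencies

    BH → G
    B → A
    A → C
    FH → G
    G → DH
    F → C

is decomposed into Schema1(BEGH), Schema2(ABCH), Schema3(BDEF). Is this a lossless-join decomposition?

No

Chase test. Columns are ABCDEFGH; row i has aⱼ where attribute j ∈ Schemai, else bᵢⱼ.
Initial tableau (one row per fragment):
  row 1: b11 a2 b13 b14 a5 b16 a7 a8
  row 2: a1 a2 a3 b24 b25 b26 b27 a8
  row 3: b31 a2 b33 a4 a5 a6 b37 b38
Rows 1 and 2 agree on BH; apply BH→G and equate their G entries.
Rows 1 and 2 agree on B; apply B→A and equate their A entries.
Rows 1 and 3 agree on B; apply B→A and equate their A entries.
Rows 1 and 2 agree on A; apply A→C and equate their C entries.
Rows 1 and 3 agree on A; apply A→C and equate their C entries.
Rows 1 and 2 agree on G; apply G→DH and equate their DH entries.
No row becomes fully distinguished — the join is lossy.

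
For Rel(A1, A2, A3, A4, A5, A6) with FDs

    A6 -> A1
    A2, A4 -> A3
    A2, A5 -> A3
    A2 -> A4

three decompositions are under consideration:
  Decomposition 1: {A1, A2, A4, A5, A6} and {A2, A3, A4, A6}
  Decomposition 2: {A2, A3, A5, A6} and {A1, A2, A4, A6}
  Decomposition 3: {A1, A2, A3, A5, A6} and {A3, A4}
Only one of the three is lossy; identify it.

Decomposition 1: common = {A2, A4, A6}, closure = {A1, A2, A3, A4, A6} → lossless.
Decomposition 2: common = {A2, A6}, closure = {A1, A2, A3, A4, A6} → lossless.
Decomposition 3: common = {A3}, closure = {A3} → lossy.

Decomposition 3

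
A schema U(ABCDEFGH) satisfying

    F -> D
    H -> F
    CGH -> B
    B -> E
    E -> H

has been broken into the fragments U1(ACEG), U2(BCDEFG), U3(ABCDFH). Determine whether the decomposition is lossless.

Yes

Chase test. Columns are ABCDEFGH; row i has aⱼ where attribute j ∈ Ui, else bᵢⱼ.
Initial tableau (one row per fragment):
  row 1: a1 b12 a3 b14 a5 b16 a7 b18
  row 2: b21 a2 a3 a4 a5 a6 a7 b28
  row 3: a1 a2 a3 a4 b35 a6 b37 a8
Rows 2 and 3 agree on B; apply B→E and equate their E entries.
Rows 1 and 2 agree on E; apply E→H and equate their H entries.
Rows 1 and 3 agree on E; apply E→H and equate their H entries.
Rows 1 and 2 agree on H; apply H→F and equate their F entries.
Rows 1 and 2 agree on CGH; apply CGH→B and equate their B entries.
Rows 1 and 2 agree on F; apply F→D and equate their D entries.
Row 1 is now all distinguished symbols — the join is lossless.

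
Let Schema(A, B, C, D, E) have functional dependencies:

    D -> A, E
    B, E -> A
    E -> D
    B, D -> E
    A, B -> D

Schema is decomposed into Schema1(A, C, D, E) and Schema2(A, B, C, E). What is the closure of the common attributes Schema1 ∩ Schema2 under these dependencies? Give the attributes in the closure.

Schema1 ∩ Schema2 = {A, C, E}.
E → D applies, adding D
Closure: {A, C, D, E}.

A, C, D, E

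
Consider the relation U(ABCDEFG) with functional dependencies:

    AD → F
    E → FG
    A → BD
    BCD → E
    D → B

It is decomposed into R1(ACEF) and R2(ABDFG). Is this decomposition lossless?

Common attributes: R1 ∩ R2 = {AF}.
Closure of {AF}: A → BD applies, adding BD. So (AF)⁺ = {ABDF}.
The closure contains neither all of R1 = {ACEF} nor all of R2 = {ABDFG}, so the common attributes are not a superkey of either fragment. The join is lossy.

No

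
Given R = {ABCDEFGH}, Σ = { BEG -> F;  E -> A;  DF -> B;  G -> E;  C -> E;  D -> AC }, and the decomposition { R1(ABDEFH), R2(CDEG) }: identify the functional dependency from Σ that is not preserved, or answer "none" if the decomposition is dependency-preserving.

Check BEG → F: no single fragment contains all of {BEFG}, and the restricted closure of {BEG} across the fragments never reaches {F}.
E → A is preserved.
DF → B is preserved.
G → E is preserved.
C → E is preserved.
D → AC is preserved.

BEG -> F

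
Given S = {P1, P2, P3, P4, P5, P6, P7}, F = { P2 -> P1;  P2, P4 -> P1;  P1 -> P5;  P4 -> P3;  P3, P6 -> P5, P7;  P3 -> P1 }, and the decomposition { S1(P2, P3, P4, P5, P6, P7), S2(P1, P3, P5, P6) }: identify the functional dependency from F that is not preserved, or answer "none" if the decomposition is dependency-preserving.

P2 -> P1

Check P2 → P1: no single fragment contains all of {P1, P2}, and the restricted closure of {P2} across the fragments never reaches {P1}.
P2, P4 → P1 is preserved.
P1 → P5 is preserved.
P4 → P3 is preserved.
P3, P6 → P5, P7 is preserved.
P3 → P1 is preserved.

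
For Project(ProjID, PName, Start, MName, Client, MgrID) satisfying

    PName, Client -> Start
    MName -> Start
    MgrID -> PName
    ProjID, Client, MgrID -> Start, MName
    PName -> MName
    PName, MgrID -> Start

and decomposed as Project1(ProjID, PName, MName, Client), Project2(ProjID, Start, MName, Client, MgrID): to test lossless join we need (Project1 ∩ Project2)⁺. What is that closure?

ProjID, Start, MName, Client

Project1 ∩ Project2 = {ProjID, MName, Client}.
MName → Start applies, adding Start
Closure: {ProjID, Start, MName, Client}.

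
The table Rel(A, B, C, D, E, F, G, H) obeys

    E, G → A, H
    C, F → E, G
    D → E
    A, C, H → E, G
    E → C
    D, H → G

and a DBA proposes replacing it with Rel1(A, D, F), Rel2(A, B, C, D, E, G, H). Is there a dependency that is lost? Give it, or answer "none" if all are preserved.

Check C, F → E, G: no single fragment contains all of {C, E, F, G}, and the restricted closure of {C, F} across the fragments never reaches {E, G}.
E, G → A, H is preserved.
D → E is preserved.
A, C, H → E, G is preserved.
E → C is preserved.
D, H → G is preserved.

C, F → E, G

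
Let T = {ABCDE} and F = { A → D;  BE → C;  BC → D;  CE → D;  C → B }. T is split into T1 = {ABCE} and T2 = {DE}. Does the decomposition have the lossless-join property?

No

Common attributes: T1 ∩ T2 = {E}.
No dependency enlarges {E}, so (E)⁺ = {E}.
The closure contains neither all of T1 = {ABCE} nor all of T2 = {DE}, so the common attributes are not a superkey of either fragment. The join is lossy.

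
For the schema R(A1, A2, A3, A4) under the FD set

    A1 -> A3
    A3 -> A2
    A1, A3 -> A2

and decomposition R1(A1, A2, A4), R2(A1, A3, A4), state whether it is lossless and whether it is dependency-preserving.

Lossless test: (A1, A4)⁺ = {A1, A2, A3, A4}, which contains all of one fragment — lossless.
Dependency preservation: the restricted closure of {A3} across the fragments never reaches {A2}, so A3 → A2 cannot be enforced without a join — not preserved.

lossless but not dependency-preserving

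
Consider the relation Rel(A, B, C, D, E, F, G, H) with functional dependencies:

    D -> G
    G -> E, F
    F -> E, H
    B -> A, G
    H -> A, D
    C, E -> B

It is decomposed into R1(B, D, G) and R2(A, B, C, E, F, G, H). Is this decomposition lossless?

Yes

Common attributes: R1 ∩ R2 = {B, G}.
Closure of {B, G}: G → E, F applies, adding E, F; F → E, H applies, adding H; B → A, G applies, adding A; H → A, D applies, adding D. So (B, G)⁺ = {A, B, D, E, F, G, H}.
This closure contains every attribute of R1, so R1 ∩ R2 → R1. The join is lossless.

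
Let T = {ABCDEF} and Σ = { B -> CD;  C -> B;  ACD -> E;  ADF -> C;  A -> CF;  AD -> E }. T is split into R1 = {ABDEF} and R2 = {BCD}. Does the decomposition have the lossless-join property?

Yes

Common attributes: R1 ∩ R2 = {BD}.
Closure of {BD}: B → CD applies, adding C. So (BD)⁺ = {BCD}.
This closure contains every attribute of R2, so R1 ∩ R2 → R2. The join is lossless.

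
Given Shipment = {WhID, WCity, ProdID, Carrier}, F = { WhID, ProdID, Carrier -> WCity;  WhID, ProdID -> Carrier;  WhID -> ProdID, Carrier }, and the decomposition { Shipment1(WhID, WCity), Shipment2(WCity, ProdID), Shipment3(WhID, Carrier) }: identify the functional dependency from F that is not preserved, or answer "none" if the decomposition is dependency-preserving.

Check WhID → ProdID, Carrier: no single fragment contains all of {WhID, ProdID, Carrier}, and the restricted closure of {WhID} across the fragments never reaches {ProdID, Carrier}.
WhID, ProdID, Carrier → WCity is preserved.
WhID, ProdID → Carrier is preserved.

WhID -> ProdID, Carrier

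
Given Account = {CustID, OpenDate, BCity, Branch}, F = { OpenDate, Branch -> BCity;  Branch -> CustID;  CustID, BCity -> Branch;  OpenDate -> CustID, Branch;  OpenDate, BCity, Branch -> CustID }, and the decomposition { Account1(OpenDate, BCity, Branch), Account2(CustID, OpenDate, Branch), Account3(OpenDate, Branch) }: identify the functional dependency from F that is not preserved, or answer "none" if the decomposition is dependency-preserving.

CustID, BCity -> Branch

Check CustID, BCity → Branch: no single fragment contains all of {CustID, BCity, Branch}, and the restricted closure of {CustID, BCity} across the fragments never reaches {Branch}.
OpenDate, Branch → BCity is preserved.
Branch → CustID is preserved.
OpenDate → CustID, Branch is preserved.
OpenDate, BCity, Branch → CustID is preserved.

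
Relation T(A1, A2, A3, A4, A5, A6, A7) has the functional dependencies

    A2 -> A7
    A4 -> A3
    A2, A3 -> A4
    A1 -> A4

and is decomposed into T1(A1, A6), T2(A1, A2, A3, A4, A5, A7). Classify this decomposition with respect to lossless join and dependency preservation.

Lossless test: (A1)⁺ = {A1, A3, A4}, which is a superkey of neither fragment — lossy.
Dependency preservation: every FD's attributes lie within a single fragment, so each can be enforced locally — preserved.

lossy but dependency-preserving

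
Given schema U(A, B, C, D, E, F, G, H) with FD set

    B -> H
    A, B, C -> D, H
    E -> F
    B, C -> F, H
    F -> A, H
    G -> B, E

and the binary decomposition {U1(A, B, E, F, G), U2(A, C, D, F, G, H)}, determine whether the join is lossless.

Common attributes: U1 ∩ U2 = {A, F, G}.
Closure of {A, F, G}: F → A, H applies, adding H; G → B, E applies, adding B, E. So (A, F, G)⁺ = {A, B, E, F, G, H}.
This closure contains every attribute of U1, so U1 ∩ U2 → U1. The join is lossless.

Yes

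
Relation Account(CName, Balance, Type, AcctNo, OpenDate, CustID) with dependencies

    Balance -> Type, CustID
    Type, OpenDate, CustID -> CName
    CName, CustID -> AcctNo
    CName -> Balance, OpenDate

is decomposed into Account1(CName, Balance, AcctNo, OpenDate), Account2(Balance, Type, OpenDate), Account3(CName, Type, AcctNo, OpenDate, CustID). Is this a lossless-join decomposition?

Yes

Chase test. Columns are CName, Balance, Type, AcctNo, OpenDate, CustID; row i has aⱼ where attribute j ∈ Accounti, else bᵢⱼ.
Initial tableau (one row per fragment):
  row 1: a1 a2 b13 a4 a5 b16
  row 2: b21 a2 a3 b24 a5 b26
  row 3: a1 b32 a3 a4 a5 a6
Rows 1 and 2 agree on Balance; apply Balance→Type, CustID and equate their Type, CustID entries.
Rows 1 and 2 agree on Type, OpenDate, CustID; apply Type, OpenDate, CustID→CName and equate their CName entries.
Rows 1 and 2 agree on CName, CustID; apply CName, CustID→AcctNo and equate their AcctNo entries.
Rows 1 and 3 agree on CName; apply CName→Balance, OpenDate and equate their Balance, OpenDate entries.
Rows 1 and 3 agree on Balance; apply Balance→Type, CustID and equate their Type, CustID entries.
Row 1 is now all distinguished symbols — the join is lossless.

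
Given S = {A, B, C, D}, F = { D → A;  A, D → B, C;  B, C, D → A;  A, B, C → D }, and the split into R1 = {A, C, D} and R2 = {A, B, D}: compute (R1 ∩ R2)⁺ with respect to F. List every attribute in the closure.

R1 ∩ R2 = {A, D}.
A, D → B, C applies, adding B, C
Closure: {A, B, C, D}.

A, B, C, D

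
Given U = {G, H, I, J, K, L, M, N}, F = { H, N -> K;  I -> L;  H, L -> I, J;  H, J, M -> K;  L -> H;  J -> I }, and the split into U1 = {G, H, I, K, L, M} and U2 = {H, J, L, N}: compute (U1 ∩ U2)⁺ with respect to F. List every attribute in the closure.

H, I, J, L

U1 ∩ U2 = {H, L}.
H, L → I, J applies, adding I, J
Closure: {H, I, J, L}.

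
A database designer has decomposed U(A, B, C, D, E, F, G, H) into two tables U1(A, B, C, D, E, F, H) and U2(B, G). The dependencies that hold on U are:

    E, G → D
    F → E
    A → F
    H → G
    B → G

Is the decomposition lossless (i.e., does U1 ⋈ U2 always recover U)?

Yes

Common attributes: U1 ∩ U2 = {B}.
Closure of {B}: B → G applies, adding G. So (B)⁺ = {B, G}.
This closure contains every attribute of U2, so U1 ∩ U2 → U2. The join is lossless.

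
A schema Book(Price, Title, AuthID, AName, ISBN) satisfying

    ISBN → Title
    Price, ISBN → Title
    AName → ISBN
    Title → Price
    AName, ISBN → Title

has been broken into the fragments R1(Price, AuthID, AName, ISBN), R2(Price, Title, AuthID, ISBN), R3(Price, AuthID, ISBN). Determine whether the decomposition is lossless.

Chase test. Columns are Price, Title, AuthID, AName, ISBN; row i has aⱼ where attribute j ∈ Ri, else bᵢⱼ.
Initial tableau (one row per fragment):
  row 1: a1 b12 a3 a4 a5
  row 2: a1 a2 a3 b24 a5
  row 3: a1 b32 a3 b34 a5
Rows 1 and 2 agree on ISBN; apply ISBN→Title and equate their Title entries.
Rows 1 and 3 agree on ISBN; apply ISBN→Title and equate their Title entries.
Row 1 is now all distinguished symbols — the join is lossless.

Yes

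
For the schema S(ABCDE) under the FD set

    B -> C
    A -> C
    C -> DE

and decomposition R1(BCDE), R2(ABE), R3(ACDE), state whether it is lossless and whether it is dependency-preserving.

Lossless test (chase): Rows 1 and 2 agree on B; apply B→C and equate their C entries. Rows 1 and 2 agree on C; apply C→DE and equate their DE entries. Row 2 is now all distinguished symbols — the join is lossless.
Dependency preservation: every FD's attributes lie within a single fragment, so each can be enforced locally — preserved.

lossless and dependency-preserving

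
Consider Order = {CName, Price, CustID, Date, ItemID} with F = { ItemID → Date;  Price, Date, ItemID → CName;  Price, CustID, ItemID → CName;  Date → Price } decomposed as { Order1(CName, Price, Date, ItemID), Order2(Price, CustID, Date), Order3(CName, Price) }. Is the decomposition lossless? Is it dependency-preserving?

lossy but dependency-preserving

Lossless test (chase): applying each FD to every pair of rows produces no changes in the tableau, so no row becomes fully distinguished — the join is lossy.
Dependency preservation: Price, CustID, ItemID → CName is not contained in any single fragment, but the restricted closure of its left-hand side across the fragments still reaches the right-hand side; the remaining FDs each lie inside some fragment. All dependencies are preserved.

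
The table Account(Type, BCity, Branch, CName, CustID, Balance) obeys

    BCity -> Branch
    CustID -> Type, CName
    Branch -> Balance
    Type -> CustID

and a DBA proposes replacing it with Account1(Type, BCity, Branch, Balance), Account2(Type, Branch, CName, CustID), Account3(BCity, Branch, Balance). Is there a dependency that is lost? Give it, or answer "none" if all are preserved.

none

BCity → Branch lies within Account1.
CustID → Type, CName lies within Account2.
Branch → Balance lies within Account1.
Type → CustID lies within Account2.
Every dependency is enforceable on the fragments, so the decomposition is dependency-preserving.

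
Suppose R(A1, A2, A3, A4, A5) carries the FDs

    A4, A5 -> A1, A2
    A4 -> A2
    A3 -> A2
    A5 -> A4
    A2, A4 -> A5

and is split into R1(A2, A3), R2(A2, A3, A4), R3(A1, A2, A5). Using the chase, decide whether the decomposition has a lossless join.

No

Chase test. Columns are A1, A2, A3, A4, A5; row i has aⱼ where attribute j ∈ Ri, else bᵢⱼ.
Initial tableau (one row per fragment):
  row 1: b11 a2 a3 b14 b15
  row 2: b21 a2 a3 a4 b25
  row 3: a1 a2 b33 b34 a5
No row becomes fully distinguished — the join is lossy.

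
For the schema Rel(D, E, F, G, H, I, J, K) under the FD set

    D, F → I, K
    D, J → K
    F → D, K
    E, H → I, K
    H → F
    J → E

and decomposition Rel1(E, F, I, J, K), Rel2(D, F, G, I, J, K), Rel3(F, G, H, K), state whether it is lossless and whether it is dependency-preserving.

Lossless test (chase): Rows 1 and 2 agree on F; apply F→D, K and equate their D, K entries. Rows 1 and 3 agree on F; apply F→D, K and equate their D, K entries. Rows 1 and 2 agree on J; apply J→E and equate their E entries. Rows 1 and 3 agree on D, F; apply D, F→I, K and equate their I, K entries. No row becomes fully distinguished — the join is lossy.
Dependency preservation: E, H → I, K is not contained in any single fragment, but the restricted closure of its left-hand side across the fragments still reaches the right-hand side; the remaining FDs each lie inside some fragment. All dependencies are preserved.

lossy but dependency-preserving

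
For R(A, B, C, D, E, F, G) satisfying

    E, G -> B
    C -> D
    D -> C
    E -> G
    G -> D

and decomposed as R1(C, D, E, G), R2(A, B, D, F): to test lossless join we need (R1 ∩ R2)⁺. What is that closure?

R1 ∩ R2 = {D}.
D → C applies, adding C
Closure: {C, D}.

C, D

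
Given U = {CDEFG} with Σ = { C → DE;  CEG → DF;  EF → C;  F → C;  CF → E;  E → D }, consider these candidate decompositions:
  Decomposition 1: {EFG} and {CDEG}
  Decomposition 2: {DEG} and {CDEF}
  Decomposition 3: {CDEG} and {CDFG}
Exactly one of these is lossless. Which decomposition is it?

Decomposition 1: common = {EG}, closure = {DEG} → lossy.
Decomposition 2: common = {DE}, closure = {DE} → lossy.
Decomposition 3: common = {CDG}, closure = {CDEFG} → lossless.

Decomposition 3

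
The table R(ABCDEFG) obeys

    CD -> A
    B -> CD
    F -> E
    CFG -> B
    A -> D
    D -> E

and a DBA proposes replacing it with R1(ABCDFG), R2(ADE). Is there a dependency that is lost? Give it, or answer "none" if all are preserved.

Check F → E: no single fragment contains all of {EF}, and the restricted closure of {F} across the fragments never reaches {E}.
CD → A is preserved.
B → CD is preserved.
CFG → B is preserved.
A → D is preserved.
D → E is preserved.

F -> E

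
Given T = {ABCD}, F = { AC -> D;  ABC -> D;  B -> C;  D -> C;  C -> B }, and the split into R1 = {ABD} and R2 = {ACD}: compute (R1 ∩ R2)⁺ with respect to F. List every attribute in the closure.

R1 ∩ R2 = {AD}.
D → C applies, adding C
C → B applies, adding B
Closure: {ABCD}.

ABCD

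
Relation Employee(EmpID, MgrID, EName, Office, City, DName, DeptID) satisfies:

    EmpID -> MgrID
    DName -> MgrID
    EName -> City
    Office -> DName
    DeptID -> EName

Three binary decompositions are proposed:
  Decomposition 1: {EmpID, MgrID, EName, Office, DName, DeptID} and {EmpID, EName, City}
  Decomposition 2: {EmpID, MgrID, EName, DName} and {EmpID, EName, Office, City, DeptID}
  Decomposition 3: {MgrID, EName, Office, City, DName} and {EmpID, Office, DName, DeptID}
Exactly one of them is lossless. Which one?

Decomposition 1

Decomposition 1: common = {EmpID, EName}, closure = {EmpID, MgrID, EName, City} → lossless.
Decomposition 2: common = {EmpID, EName}, closure = {EmpID, MgrID, EName, City} → lossy.
Decomposition 3: common = {Office, DName}, closure = {MgrID, Office, DName} → lossy.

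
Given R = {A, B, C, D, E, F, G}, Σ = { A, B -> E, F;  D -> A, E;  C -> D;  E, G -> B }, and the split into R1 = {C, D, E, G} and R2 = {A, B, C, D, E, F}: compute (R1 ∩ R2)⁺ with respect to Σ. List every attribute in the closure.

A, C, D, E

R1 ∩ R2 = {C, D, E}.
D → A, E applies, adding A
Closure: {A, C, D, E}.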